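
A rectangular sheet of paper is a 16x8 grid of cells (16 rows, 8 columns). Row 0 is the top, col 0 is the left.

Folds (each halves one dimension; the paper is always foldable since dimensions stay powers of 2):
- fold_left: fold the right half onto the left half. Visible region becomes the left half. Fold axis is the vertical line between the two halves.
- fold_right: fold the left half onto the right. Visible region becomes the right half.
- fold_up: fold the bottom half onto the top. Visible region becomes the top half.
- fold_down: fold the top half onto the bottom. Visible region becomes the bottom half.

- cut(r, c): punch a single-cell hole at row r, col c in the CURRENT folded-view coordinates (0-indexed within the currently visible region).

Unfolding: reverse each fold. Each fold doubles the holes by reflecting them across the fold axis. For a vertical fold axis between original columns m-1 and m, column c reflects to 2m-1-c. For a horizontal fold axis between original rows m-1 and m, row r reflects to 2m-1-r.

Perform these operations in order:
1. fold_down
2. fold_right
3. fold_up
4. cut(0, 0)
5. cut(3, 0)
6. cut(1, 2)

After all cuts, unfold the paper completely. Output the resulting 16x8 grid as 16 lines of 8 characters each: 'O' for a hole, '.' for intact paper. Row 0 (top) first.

Op 1 fold_down: fold axis h@8; visible region now rows[8,16) x cols[0,8) = 8x8
Op 2 fold_right: fold axis v@4; visible region now rows[8,16) x cols[4,8) = 8x4
Op 3 fold_up: fold axis h@12; visible region now rows[8,12) x cols[4,8) = 4x4
Op 4 cut(0, 0): punch at orig (8,4); cuts so far [(8, 4)]; region rows[8,12) x cols[4,8) = 4x4
Op 5 cut(3, 0): punch at orig (11,4); cuts so far [(8, 4), (11, 4)]; region rows[8,12) x cols[4,8) = 4x4
Op 6 cut(1, 2): punch at orig (9,6); cuts so far [(8, 4), (9, 6), (11, 4)]; region rows[8,12) x cols[4,8) = 4x4
Unfold 1 (reflect across h@12): 6 holes -> [(8, 4), (9, 6), (11, 4), (12, 4), (14, 6), (15, 4)]
Unfold 2 (reflect across v@4): 12 holes -> [(8, 3), (8, 4), (9, 1), (9, 6), (11, 3), (11, 4), (12, 3), (12, 4), (14, 1), (14, 6), (15, 3), (15, 4)]
Unfold 3 (reflect across h@8): 24 holes -> [(0, 3), (0, 4), (1, 1), (1, 6), (3, 3), (3, 4), (4, 3), (4, 4), (6, 1), (6, 6), (7, 3), (7, 4), (8, 3), (8, 4), (9, 1), (9, 6), (11, 3), (11, 4), (12, 3), (12, 4), (14, 1), (14, 6), (15, 3), (15, 4)]

Answer: ...OO...
.O....O.
........
...OO...
...OO...
........
.O....O.
...OO...
...OO...
.O....O.
........
...OO...
...OO...
........
.O....O.
...OO...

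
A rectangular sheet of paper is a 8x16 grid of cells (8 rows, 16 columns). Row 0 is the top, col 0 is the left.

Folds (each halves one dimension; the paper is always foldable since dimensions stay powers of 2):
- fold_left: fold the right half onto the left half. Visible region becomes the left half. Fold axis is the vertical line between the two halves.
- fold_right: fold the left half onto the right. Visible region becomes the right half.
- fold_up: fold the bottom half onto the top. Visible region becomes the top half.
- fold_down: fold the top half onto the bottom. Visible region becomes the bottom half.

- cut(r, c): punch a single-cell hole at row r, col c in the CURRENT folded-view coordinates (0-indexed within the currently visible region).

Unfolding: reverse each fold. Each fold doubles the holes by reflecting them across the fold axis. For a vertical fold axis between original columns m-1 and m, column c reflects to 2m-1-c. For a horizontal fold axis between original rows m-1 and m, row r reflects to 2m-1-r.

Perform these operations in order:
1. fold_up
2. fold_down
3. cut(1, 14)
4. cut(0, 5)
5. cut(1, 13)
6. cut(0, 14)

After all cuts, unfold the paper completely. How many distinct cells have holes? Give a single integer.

Op 1 fold_up: fold axis h@4; visible region now rows[0,4) x cols[0,16) = 4x16
Op 2 fold_down: fold axis h@2; visible region now rows[2,4) x cols[0,16) = 2x16
Op 3 cut(1, 14): punch at orig (3,14); cuts so far [(3, 14)]; region rows[2,4) x cols[0,16) = 2x16
Op 4 cut(0, 5): punch at orig (2,5); cuts so far [(2, 5), (3, 14)]; region rows[2,4) x cols[0,16) = 2x16
Op 5 cut(1, 13): punch at orig (3,13); cuts so far [(2, 5), (3, 13), (3, 14)]; region rows[2,4) x cols[0,16) = 2x16
Op 6 cut(0, 14): punch at orig (2,14); cuts so far [(2, 5), (2, 14), (3, 13), (3, 14)]; region rows[2,4) x cols[0,16) = 2x16
Unfold 1 (reflect across h@2): 8 holes -> [(0, 13), (0, 14), (1, 5), (1, 14), (2, 5), (2, 14), (3, 13), (3, 14)]
Unfold 2 (reflect across h@4): 16 holes -> [(0, 13), (0, 14), (1, 5), (1, 14), (2, 5), (2, 14), (3, 13), (3, 14), (4, 13), (4, 14), (5, 5), (5, 14), (6, 5), (6, 14), (7, 13), (7, 14)]

Answer: 16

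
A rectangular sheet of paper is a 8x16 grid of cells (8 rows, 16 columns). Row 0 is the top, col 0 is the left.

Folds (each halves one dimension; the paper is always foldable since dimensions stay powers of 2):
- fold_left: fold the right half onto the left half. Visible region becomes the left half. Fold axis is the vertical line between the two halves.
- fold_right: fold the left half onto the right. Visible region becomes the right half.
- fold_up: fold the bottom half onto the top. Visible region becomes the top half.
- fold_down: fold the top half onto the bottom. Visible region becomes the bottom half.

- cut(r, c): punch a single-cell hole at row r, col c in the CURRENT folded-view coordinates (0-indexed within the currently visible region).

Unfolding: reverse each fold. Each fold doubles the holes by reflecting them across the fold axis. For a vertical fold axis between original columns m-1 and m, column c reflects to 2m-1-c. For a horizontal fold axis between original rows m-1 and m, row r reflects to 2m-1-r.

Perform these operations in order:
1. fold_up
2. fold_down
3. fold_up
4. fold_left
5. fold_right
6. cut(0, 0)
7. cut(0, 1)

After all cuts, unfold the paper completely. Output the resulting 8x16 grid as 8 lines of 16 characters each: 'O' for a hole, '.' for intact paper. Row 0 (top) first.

Answer: ..OOOO....OOOO..
..OOOO....OOOO..
..OOOO....OOOO..
..OOOO....OOOO..
..OOOO....OOOO..
..OOOO....OOOO..
..OOOO....OOOO..
..OOOO....OOOO..

Derivation:
Op 1 fold_up: fold axis h@4; visible region now rows[0,4) x cols[0,16) = 4x16
Op 2 fold_down: fold axis h@2; visible region now rows[2,4) x cols[0,16) = 2x16
Op 3 fold_up: fold axis h@3; visible region now rows[2,3) x cols[0,16) = 1x16
Op 4 fold_left: fold axis v@8; visible region now rows[2,3) x cols[0,8) = 1x8
Op 5 fold_right: fold axis v@4; visible region now rows[2,3) x cols[4,8) = 1x4
Op 6 cut(0, 0): punch at orig (2,4); cuts so far [(2, 4)]; region rows[2,3) x cols[4,8) = 1x4
Op 7 cut(0, 1): punch at orig (2,5); cuts so far [(2, 4), (2, 5)]; region rows[2,3) x cols[4,8) = 1x4
Unfold 1 (reflect across v@4): 4 holes -> [(2, 2), (2, 3), (2, 4), (2, 5)]
Unfold 2 (reflect across v@8): 8 holes -> [(2, 2), (2, 3), (2, 4), (2, 5), (2, 10), (2, 11), (2, 12), (2, 13)]
Unfold 3 (reflect across h@3): 16 holes -> [(2, 2), (2, 3), (2, 4), (2, 5), (2, 10), (2, 11), (2, 12), (2, 13), (3, 2), (3, 3), (3, 4), (3, 5), (3, 10), (3, 11), (3, 12), (3, 13)]
Unfold 4 (reflect across h@2): 32 holes -> [(0, 2), (0, 3), (0, 4), (0, 5), (0, 10), (0, 11), (0, 12), (0, 13), (1, 2), (1, 3), (1, 4), (1, 5), (1, 10), (1, 11), (1, 12), (1, 13), (2, 2), (2, 3), (2, 4), (2, 5), (2, 10), (2, 11), (2, 12), (2, 13), (3, 2), (3, 3), (3, 4), (3, 5), (3, 10), (3, 11), (3, 12), (3, 13)]
Unfold 5 (reflect across h@4): 64 holes -> [(0, 2), (0, 3), (0, 4), (0, 5), (0, 10), (0, 11), (0, 12), (0, 13), (1, 2), (1, 3), (1, 4), (1, 5), (1, 10), (1, 11), (1, 12), (1, 13), (2, 2), (2, 3), (2, 4), (2, 5), (2, 10), (2, 11), (2, 12), (2, 13), (3, 2), (3, 3), (3, 4), (3, 5), (3, 10), (3, 11), (3, 12), (3, 13), (4, 2), (4, 3), (4, 4), (4, 5), (4, 10), (4, 11), (4, 12), (4, 13), (5, 2), (5, 3), (5, 4), (5, 5), (5, 10), (5, 11), (5, 12), (5, 13), (6, 2), (6, 3), (6, 4), (6, 5), (6, 10), (6, 11), (6, 12), (6, 13), (7, 2), (7, 3), (7, 4), (7, 5), (7, 10), (7, 11), (7, 12), (7, 13)]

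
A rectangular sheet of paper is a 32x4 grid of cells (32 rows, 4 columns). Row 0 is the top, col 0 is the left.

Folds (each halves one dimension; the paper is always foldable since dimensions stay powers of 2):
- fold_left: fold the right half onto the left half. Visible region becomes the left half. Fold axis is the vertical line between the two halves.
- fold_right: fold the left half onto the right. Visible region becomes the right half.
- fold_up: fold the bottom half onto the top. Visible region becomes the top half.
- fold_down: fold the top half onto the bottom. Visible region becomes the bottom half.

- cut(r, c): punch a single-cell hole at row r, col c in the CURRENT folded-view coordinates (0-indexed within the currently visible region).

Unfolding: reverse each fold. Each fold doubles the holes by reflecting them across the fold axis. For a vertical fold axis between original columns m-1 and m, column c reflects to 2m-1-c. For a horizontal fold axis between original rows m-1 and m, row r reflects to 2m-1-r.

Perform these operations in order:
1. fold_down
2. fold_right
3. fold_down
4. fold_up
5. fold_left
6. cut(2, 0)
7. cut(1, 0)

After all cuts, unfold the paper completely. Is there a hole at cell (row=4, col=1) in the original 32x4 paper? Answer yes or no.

Answer: no

Derivation:
Op 1 fold_down: fold axis h@16; visible region now rows[16,32) x cols[0,4) = 16x4
Op 2 fold_right: fold axis v@2; visible region now rows[16,32) x cols[2,4) = 16x2
Op 3 fold_down: fold axis h@24; visible region now rows[24,32) x cols[2,4) = 8x2
Op 4 fold_up: fold axis h@28; visible region now rows[24,28) x cols[2,4) = 4x2
Op 5 fold_left: fold axis v@3; visible region now rows[24,28) x cols[2,3) = 4x1
Op 6 cut(2, 0): punch at orig (26,2); cuts so far [(26, 2)]; region rows[24,28) x cols[2,3) = 4x1
Op 7 cut(1, 0): punch at orig (25,2); cuts so far [(25, 2), (26, 2)]; region rows[24,28) x cols[2,3) = 4x1
Unfold 1 (reflect across v@3): 4 holes -> [(25, 2), (25, 3), (26, 2), (26, 3)]
Unfold 2 (reflect across h@28): 8 holes -> [(25, 2), (25, 3), (26, 2), (26, 3), (29, 2), (29, 3), (30, 2), (30, 3)]
Unfold 3 (reflect across h@24): 16 holes -> [(17, 2), (17, 3), (18, 2), (18, 3), (21, 2), (21, 3), (22, 2), (22, 3), (25, 2), (25, 3), (26, 2), (26, 3), (29, 2), (29, 3), (30, 2), (30, 3)]
Unfold 4 (reflect across v@2): 32 holes -> [(17, 0), (17, 1), (17, 2), (17, 3), (18, 0), (18, 1), (18, 2), (18, 3), (21, 0), (21, 1), (21, 2), (21, 3), (22, 0), (22, 1), (22, 2), (22, 3), (25, 0), (25, 1), (25, 2), (25, 3), (26, 0), (26, 1), (26, 2), (26, 3), (29, 0), (29, 1), (29, 2), (29, 3), (30, 0), (30, 1), (30, 2), (30, 3)]
Unfold 5 (reflect across h@16): 64 holes -> [(1, 0), (1, 1), (1, 2), (1, 3), (2, 0), (2, 1), (2, 2), (2, 3), (5, 0), (5, 1), (5, 2), (5, 3), (6, 0), (6, 1), (6, 2), (6, 3), (9, 0), (9, 1), (9, 2), (9, 3), (10, 0), (10, 1), (10, 2), (10, 3), (13, 0), (13, 1), (13, 2), (13, 3), (14, 0), (14, 1), (14, 2), (14, 3), (17, 0), (17, 1), (17, 2), (17, 3), (18, 0), (18, 1), (18, 2), (18, 3), (21, 0), (21, 1), (21, 2), (21, 3), (22, 0), (22, 1), (22, 2), (22, 3), (25, 0), (25, 1), (25, 2), (25, 3), (26, 0), (26, 1), (26, 2), (26, 3), (29, 0), (29, 1), (29, 2), (29, 3), (30, 0), (30, 1), (30, 2), (30, 3)]
Holes: [(1, 0), (1, 1), (1, 2), (1, 3), (2, 0), (2, 1), (2, 2), (2, 3), (5, 0), (5, 1), (5, 2), (5, 3), (6, 0), (6, 1), (6, 2), (6, 3), (9, 0), (9, 1), (9, 2), (9, 3), (10, 0), (10, 1), (10, 2), (10, 3), (13, 0), (13, 1), (13, 2), (13, 3), (14, 0), (14, 1), (14, 2), (14, 3), (17, 0), (17, 1), (17, 2), (17, 3), (18, 0), (18, 1), (18, 2), (18, 3), (21, 0), (21, 1), (21, 2), (21, 3), (22, 0), (22, 1), (22, 2), (22, 3), (25, 0), (25, 1), (25, 2), (25, 3), (26, 0), (26, 1), (26, 2), (26, 3), (29, 0), (29, 1), (29, 2), (29, 3), (30, 0), (30, 1), (30, 2), (30, 3)]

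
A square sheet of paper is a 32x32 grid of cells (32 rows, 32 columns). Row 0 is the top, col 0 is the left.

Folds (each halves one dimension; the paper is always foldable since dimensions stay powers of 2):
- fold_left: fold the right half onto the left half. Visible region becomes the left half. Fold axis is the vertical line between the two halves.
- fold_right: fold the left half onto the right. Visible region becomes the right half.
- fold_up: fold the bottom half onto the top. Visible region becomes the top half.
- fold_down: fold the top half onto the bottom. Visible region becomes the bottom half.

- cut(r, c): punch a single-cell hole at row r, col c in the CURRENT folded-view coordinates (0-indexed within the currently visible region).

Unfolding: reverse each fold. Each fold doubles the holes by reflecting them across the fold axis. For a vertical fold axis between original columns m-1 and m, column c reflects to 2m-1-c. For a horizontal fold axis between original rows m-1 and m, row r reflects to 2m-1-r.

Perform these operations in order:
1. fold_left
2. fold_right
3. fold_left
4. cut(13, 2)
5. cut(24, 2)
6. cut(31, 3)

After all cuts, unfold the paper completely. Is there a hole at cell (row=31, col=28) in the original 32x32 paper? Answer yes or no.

Op 1 fold_left: fold axis v@16; visible region now rows[0,32) x cols[0,16) = 32x16
Op 2 fold_right: fold axis v@8; visible region now rows[0,32) x cols[8,16) = 32x8
Op 3 fold_left: fold axis v@12; visible region now rows[0,32) x cols[8,12) = 32x4
Op 4 cut(13, 2): punch at orig (13,10); cuts so far [(13, 10)]; region rows[0,32) x cols[8,12) = 32x4
Op 5 cut(24, 2): punch at orig (24,10); cuts so far [(13, 10), (24, 10)]; region rows[0,32) x cols[8,12) = 32x4
Op 6 cut(31, 3): punch at orig (31,11); cuts so far [(13, 10), (24, 10), (31, 11)]; region rows[0,32) x cols[8,12) = 32x4
Unfold 1 (reflect across v@12): 6 holes -> [(13, 10), (13, 13), (24, 10), (24, 13), (31, 11), (31, 12)]
Unfold 2 (reflect across v@8): 12 holes -> [(13, 2), (13, 5), (13, 10), (13, 13), (24, 2), (24, 5), (24, 10), (24, 13), (31, 3), (31, 4), (31, 11), (31, 12)]
Unfold 3 (reflect across v@16): 24 holes -> [(13, 2), (13, 5), (13, 10), (13, 13), (13, 18), (13, 21), (13, 26), (13, 29), (24, 2), (24, 5), (24, 10), (24, 13), (24, 18), (24, 21), (24, 26), (24, 29), (31, 3), (31, 4), (31, 11), (31, 12), (31, 19), (31, 20), (31, 27), (31, 28)]
Holes: [(13, 2), (13, 5), (13, 10), (13, 13), (13, 18), (13, 21), (13, 26), (13, 29), (24, 2), (24, 5), (24, 10), (24, 13), (24, 18), (24, 21), (24, 26), (24, 29), (31, 3), (31, 4), (31, 11), (31, 12), (31, 19), (31, 20), (31, 27), (31, 28)]

Answer: yes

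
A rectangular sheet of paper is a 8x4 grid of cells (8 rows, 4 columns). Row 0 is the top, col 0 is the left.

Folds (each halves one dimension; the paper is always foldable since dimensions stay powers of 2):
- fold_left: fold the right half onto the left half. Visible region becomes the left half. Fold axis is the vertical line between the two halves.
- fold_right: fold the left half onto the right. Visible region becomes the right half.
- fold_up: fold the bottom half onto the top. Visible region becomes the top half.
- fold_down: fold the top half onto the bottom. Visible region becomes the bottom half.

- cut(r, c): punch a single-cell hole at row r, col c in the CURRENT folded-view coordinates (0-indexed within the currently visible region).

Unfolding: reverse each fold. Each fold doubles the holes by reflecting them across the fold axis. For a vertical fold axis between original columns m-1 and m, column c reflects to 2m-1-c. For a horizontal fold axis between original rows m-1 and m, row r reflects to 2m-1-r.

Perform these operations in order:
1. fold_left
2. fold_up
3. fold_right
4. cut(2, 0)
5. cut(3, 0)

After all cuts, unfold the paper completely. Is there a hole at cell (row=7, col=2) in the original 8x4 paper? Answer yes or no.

Answer: no

Derivation:
Op 1 fold_left: fold axis v@2; visible region now rows[0,8) x cols[0,2) = 8x2
Op 2 fold_up: fold axis h@4; visible region now rows[0,4) x cols[0,2) = 4x2
Op 3 fold_right: fold axis v@1; visible region now rows[0,4) x cols[1,2) = 4x1
Op 4 cut(2, 0): punch at orig (2,1); cuts so far [(2, 1)]; region rows[0,4) x cols[1,2) = 4x1
Op 5 cut(3, 0): punch at orig (3,1); cuts so far [(2, 1), (3, 1)]; region rows[0,4) x cols[1,2) = 4x1
Unfold 1 (reflect across v@1): 4 holes -> [(2, 0), (2, 1), (3, 0), (3, 1)]
Unfold 2 (reflect across h@4): 8 holes -> [(2, 0), (2, 1), (3, 0), (3, 1), (4, 0), (4, 1), (5, 0), (5, 1)]
Unfold 3 (reflect across v@2): 16 holes -> [(2, 0), (2, 1), (2, 2), (2, 3), (3, 0), (3, 1), (3, 2), (3, 3), (4, 0), (4, 1), (4, 2), (4, 3), (5, 0), (5, 1), (5, 2), (5, 3)]
Holes: [(2, 0), (2, 1), (2, 2), (2, 3), (3, 0), (3, 1), (3, 2), (3, 3), (4, 0), (4, 1), (4, 2), (4, 3), (5, 0), (5, 1), (5, 2), (5, 3)]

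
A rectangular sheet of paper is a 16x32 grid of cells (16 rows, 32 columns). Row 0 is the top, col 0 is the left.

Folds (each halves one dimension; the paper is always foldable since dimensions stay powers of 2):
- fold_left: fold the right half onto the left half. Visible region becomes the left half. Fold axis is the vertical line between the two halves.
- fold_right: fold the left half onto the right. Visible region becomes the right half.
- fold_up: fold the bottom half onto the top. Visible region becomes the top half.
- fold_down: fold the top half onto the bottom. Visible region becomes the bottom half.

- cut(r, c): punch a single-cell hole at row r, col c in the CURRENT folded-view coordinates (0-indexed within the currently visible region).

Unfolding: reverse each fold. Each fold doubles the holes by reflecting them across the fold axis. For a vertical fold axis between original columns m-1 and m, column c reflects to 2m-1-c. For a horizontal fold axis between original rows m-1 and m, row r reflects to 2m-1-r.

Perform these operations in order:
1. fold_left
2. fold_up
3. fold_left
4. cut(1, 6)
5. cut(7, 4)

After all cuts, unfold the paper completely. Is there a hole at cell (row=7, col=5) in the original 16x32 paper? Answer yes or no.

Answer: no

Derivation:
Op 1 fold_left: fold axis v@16; visible region now rows[0,16) x cols[0,16) = 16x16
Op 2 fold_up: fold axis h@8; visible region now rows[0,8) x cols[0,16) = 8x16
Op 3 fold_left: fold axis v@8; visible region now rows[0,8) x cols[0,8) = 8x8
Op 4 cut(1, 6): punch at orig (1,6); cuts so far [(1, 6)]; region rows[0,8) x cols[0,8) = 8x8
Op 5 cut(7, 4): punch at orig (7,4); cuts so far [(1, 6), (7, 4)]; region rows[0,8) x cols[0,8) = 8x8
Unfold 1 (reflect across v@8): 4 holes -> [(1, 6), (1, 9), (7, 4), (7, 11)]
Unfold 2 (reflect across h@8): 8 holes -> [(1, 6), (1, 9), (7, 4), (7, 11), (8, 4), (8, 11), (14, 6), (14, 9)]
Unfold 3 (reflect across v@16): 16 holes -> [(1, 6), (1, 9), (1, 22), (1, 25), (7, 4), (7, 11), (7, 20), (7, 27), (8, 4), (8, 11), (8, 20), (8, 27), (14, 6), (14, 9), (14, 22), (14, 25)]
Holes: [(1, 6), (1, 9), (1, 22), (1, 25), (7, 4), (7, 11), (7, 20), (7, 27), (8, 4), (8, 11), (8, 20), (8, 27), (14, 6), (14, 9), (14, 22), (14, 25)]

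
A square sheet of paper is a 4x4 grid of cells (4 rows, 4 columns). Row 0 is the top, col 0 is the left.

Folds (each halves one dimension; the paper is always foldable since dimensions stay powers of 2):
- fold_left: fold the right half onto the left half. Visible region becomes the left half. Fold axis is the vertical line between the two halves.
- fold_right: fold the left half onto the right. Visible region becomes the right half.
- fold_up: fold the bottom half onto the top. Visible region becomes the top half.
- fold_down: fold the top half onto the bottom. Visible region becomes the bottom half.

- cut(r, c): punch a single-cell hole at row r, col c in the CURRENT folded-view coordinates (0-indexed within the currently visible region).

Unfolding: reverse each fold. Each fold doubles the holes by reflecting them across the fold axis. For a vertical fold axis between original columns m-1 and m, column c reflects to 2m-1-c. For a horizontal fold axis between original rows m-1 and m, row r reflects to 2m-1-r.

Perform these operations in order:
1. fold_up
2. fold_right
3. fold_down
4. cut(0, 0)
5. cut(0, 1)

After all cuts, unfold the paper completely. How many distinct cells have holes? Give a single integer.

Answer: 16

Derivation:
Op 1 fold_up: fold axis h@2; visible region now rows[0,2) x cols[0,4) = 2x4
Op 2 fold_right: fold axis v@2; visible region now rows[0,2) x cols[2,4) = 2x2
Op 3 fold_down: fold axis h@1; visible region now rows[1,2) x cols[2,4) = 1x2
Op 4 cut(0, 0): punch at orig (1,2); cuts so far [(1, 2)]; region rows[1,2) x cols[2,4) = 1x2
Op 5 cut(0, 1): punch at orig (1,3); cuts so far [(1, 2), (1, 3)]; region rows[1,2) x cols[2,4) = 1x2
Unfold 1 (reflect across h@1): 4 holes -> [(0, 2), (0, 3), (1, 2), (1, 3)]
Unfold 2 (reflect across v@2): 8 holes -> [(0, 0), (0, 1), (0, 2), (0, 3), (1, 0), (1, 1), (1, 2), (1, 3)]
Unfold 3 (reflect across h@2): 16 holes -> [(0, 0), (0, 1), (0, 2), (0, 3), (1, 0), (1, 1), (1, 2), (1, 3), (2, 0), (2, 1), (2, 2), (2, 3), (3, 0), (3, 1), (3, 2), (3, 3)]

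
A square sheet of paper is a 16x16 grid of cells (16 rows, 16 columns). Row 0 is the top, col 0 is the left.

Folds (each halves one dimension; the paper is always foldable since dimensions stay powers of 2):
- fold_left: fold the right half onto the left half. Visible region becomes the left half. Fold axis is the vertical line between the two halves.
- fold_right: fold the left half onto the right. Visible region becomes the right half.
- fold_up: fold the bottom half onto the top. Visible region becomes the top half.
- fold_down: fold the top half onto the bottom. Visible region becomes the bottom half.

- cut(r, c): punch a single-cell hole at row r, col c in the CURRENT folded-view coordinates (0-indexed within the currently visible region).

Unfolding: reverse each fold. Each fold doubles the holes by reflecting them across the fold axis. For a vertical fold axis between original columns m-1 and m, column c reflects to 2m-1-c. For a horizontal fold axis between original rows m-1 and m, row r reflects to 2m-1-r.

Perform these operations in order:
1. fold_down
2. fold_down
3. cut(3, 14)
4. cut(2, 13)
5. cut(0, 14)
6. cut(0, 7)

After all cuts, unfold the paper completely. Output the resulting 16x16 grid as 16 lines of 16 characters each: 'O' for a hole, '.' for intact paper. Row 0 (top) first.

Op 1 fold_down: fold axis h@8; visible region now rows[8,16) x cols[0,16) = 8x16
Op 2 fold_down: fold axis h@12; visible region now rows[12,16) x cols[0,16) = 4x16
Op 3 cut(3, 14): punch at orig (15,14); cuts so far [(15, 14)]; region rows[12,16) x cols[0,16) = 4x16
Op 4 cut(2, 13): punch at orig (14,13); cuts so far [(14, 13), (15, 14)]; region rows[12,16) x cols[0,16) = 4x16
Op 5 cut(0, 14): punch at orig (12,14); cuts so far [(12, 14), (14, 13), (15, 14)]; region rows[12,16) x cols[0,16) = 4x16
Op 6 cut(0, 7): punch at orig (12,7); cuts so far [(12, 7), (12, 14), (14, 13), (15, 14)]; region rows[12,16) x cols[0,16) = 4x16
Unfold 1 (reflect across h@12): 8 holes -> [(8, 14), (9, 13), (11, 7), (11, 14), (12, 7), (12, 14), (14, 13), (15, 14)]
Unfold 2 (reflect across h@8): 16 holes -> [(0, 14), (1, 13), (3, 7), (3, 14), (4, 7), (4, 14), (6, 13), (7, 14), (8, 14), (9, 13), (11, 7), (11, 14), (12, 7), (12, 14), (14, 13), (15, 14)]

Answer: ..............O.
.............O..
................
.......O......O.
.......O......O.
................
.............O..
..............O.
..............O.
.............O..
................
.......O......O.
.......O......O.
................
.............O..
..............O.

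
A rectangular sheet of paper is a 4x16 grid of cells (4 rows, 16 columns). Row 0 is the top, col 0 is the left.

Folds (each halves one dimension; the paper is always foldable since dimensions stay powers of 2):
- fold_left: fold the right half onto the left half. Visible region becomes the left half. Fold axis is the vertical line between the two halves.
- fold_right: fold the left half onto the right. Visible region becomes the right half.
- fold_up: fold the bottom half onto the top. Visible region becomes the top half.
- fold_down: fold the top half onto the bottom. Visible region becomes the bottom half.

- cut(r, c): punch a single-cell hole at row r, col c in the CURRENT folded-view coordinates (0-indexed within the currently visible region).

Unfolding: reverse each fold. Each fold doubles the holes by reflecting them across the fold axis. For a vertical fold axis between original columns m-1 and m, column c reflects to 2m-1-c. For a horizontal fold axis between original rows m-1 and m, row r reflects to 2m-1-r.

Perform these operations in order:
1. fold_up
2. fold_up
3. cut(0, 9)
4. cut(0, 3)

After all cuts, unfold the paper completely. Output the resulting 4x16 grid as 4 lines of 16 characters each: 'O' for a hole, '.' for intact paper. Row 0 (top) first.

Answer: ...O.....O......
...O.....O......
...O.....O......
...O.....O......

Derivation:
Op 1 fold_up: fold axis h@2; visible region now rows[0,2) x cols[0,16) = 2x16
Op 2 fold_up: fold axis h@1; visible region now rows[0,1) x cols[0,16) = 1x16
Op 3 cut(0, 9): punch at orig (0,9); cuts so far [(0, 9)]; region rows[0,1) x cols[0,16) = 1x16
Op 4 cut(0, 3): punch at orig (0,3); cuts so far [(0, 3), (0, 9)]; region rows[0,1) x cols[0,16) = 1x16
Unfold 1 (reflect across h@1): 4 holes -> [(0, 3), (0, 9), (1, 3), (1, 9)]
Unfold 2 (reflect across h@2): 8 holes -> [(0, 3), (0, 9), (1, 3), (1, 9), (2, 3), (2, 9), (3, 3), (3, 9)]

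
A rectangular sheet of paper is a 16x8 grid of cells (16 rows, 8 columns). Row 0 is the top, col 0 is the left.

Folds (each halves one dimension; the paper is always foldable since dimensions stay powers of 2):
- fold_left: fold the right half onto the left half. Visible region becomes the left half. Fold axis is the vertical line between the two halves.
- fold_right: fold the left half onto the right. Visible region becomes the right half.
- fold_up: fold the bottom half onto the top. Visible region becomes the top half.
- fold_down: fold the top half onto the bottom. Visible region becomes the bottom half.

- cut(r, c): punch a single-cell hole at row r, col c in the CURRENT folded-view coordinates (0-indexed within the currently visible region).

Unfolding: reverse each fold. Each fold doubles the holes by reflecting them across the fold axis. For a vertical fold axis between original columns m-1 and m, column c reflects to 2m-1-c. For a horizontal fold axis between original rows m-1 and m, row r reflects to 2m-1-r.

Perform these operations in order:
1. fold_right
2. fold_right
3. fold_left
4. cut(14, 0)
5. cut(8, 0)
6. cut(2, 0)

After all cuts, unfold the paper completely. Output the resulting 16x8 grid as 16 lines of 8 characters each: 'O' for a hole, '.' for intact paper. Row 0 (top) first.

Op 1 fold_right: fold axis v@4; visible region now rows[0,16) x cols[4,8) = 16x4
Op 2 fold_right: fold axis v@6; visible region now rows[0,16) x cols[6,8) = 16x2
Op 3 fold_left: fold axis v@7; visible region now rows[0,16) x cols[6,7) = 16x1
Op 4 cut(14, 0): punch at orig (14,6); cuts so far [(14, 6)]; region rows[0,16) x cols[6,7) = 16x1
Op 5 cut(8, 0): punch at orig (8,6); cuts so far [(8, 6), (14, 6)]; region rows[0,16) x cols[6,7) = 16x1
Op 6 cut(2, 0): punch at orig (2,6); cuts so far [(2, 6), (8, 6), (14, 6)]; region rows[0,16) x cols[6,7) = 16x1
Unfold 1 (reflect across v@7): 6 holes -> [(2, 6), (2, 7), (8, 6), (8, 7), (14, 6), (14, 7)]
Unfold 2 (reflect across v@6): 12 holes -> [(2, 4), (2, 5), (2, 6), (2, 7), (8, 4), (8, 5), (8, 6), (8, 7), (14, 4), (14, 5), (14, 6), (14, 7)]
Unfold 3 (reflect across v@4): 24 holes -> [(2, 0), (2, 1), (2, 2), (2, 3), (2, 4), (2, 5), (2, 6), (2, 7), (8, 0), (8, 1), (8, 2), (8, 3), (8, 4), (8, 5), (8, 6), (8, 7), (14, 0), (14, 1), (14, 2), (14, 3), (14, 4), (14, 5), (14, 6), (14, 7)]

Answer: ........
........
OOOOOOOO
........
........
........
........
........
OOOOOOOO
........
........
........
........
........
OOOOOOOO
........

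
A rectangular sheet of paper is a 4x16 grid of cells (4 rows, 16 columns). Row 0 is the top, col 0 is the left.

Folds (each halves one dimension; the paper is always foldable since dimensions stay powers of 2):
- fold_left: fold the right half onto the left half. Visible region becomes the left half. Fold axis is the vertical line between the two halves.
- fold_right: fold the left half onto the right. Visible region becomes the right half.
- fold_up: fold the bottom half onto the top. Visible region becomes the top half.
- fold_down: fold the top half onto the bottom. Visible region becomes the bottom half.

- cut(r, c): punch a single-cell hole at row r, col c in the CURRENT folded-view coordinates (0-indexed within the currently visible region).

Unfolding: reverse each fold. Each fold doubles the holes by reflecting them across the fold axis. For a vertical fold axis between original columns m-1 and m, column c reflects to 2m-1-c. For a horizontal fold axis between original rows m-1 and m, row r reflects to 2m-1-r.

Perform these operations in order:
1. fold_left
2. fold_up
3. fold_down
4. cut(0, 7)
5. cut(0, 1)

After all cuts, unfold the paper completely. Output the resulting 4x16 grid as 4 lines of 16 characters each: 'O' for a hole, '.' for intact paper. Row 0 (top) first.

Op 1 fold_left: fold axis v@8; visible region now rows[0,4) x cols[0,8) = 4x8
Op 2 fold_up: fold axis h@2; visible region now rows[0,2) x cols[0,8) = 2x8
Op 3 fold_down: fold axis h@1; visible region now rows[1,2) x cols[0,8) = 1x8
Op 4 cut(0, 7): punch at orig (1,7); cuts so far [(1, 7)]; region rows[1,2) x cols[0,8) = 1x8
Op 5 cut(0, 1): punch at orig (1,1); cuts so far [(1, 1), (1, 7)]; region rows[1,2) x cols[0,8) = 1x8
Unfold 1 (reflect across h@1): 4 holes -> [(0, 1), (0, 7), (1, 1), (1, 7)]
Unfold 2 (reflect across h@2): 8 holes -> [(0, 1), (0, 7), (1, 1), (1, 7), (2, 1), (2, 7), (3, 1), (3, 7)]
Unfold 3 (reflect across v@8): 16 holes -> [(0, 1), (0, 7), (0, 8), (0, 14), (1, 1), (1, 7), (1, 8), (1, 14), (2, 1), (2, 7), (2, 8), (2, 14), (3, 1), (3, 7), (3, 8), (3, 14)]

Answer: .O.....OO.....O.
.O.....OO.....O.
.O.....OO.....O.
.O.....OO.....O.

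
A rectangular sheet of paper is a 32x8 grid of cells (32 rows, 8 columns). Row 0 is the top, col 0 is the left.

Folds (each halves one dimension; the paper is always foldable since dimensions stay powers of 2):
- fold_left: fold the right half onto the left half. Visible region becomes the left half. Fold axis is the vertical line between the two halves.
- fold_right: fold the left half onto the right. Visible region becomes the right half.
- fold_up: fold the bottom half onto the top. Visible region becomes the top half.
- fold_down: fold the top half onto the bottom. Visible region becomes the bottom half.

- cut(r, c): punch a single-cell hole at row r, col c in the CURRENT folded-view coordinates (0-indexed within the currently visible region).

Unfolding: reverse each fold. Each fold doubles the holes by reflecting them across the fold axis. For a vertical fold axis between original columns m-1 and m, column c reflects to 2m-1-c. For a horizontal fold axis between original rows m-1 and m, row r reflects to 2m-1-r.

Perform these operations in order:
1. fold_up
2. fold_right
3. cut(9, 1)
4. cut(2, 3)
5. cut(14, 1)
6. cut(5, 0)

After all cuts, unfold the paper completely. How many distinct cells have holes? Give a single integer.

Op 1 fold_up: fold axis h@16; visible region now rows[0,16) x cols[0,8) = 16x8
Op 2 fold_right: fold axis v@4; visible region now rows[0,16) x cols[4,8) = 16x4
Op 3 cut(9, 1): punch at orig (9,5); cuts so far [(9, 5)]; region rows[0,16) x cols[4,8) = 16x4
Op 4 cut(2, 3): punch at orig (2,7); cuts so far [(2, 7), (9, 5)]; region rows[0,16) x cols[4,8) = 16x4
Op 5 cut(14, 1): punch at orig (14,5); cuts so far [(2, 7), (9, 5), (14, 5)]; region rows[0,16) x cols[4,8) = 16x4
Op 6 cut(5, 0): punch at orig (5,4); cuts so far [(2, 7), (5, 4), (9, 5), (14, 5)]; region rows[0,16) x cols[4,8) = 16x4
Unfold 1 (reflect across v@4): 8 holes -> [(2, 0), (2, 7), (5, 3), (5, 4), (9, 2), (9, 5), (14, 2), (14, 5)]
Unfold 2 (reflect across h@16): 16 holes -> [(2, 0), (2, 7), (5, 3), (5, 4), (9, 2), (9, 5), (14, 2), (14, 5), (17, 2), (17, 5), (22, 2), (22, 5), (26, 3), (26, 4), (29, 0), (29, 7)]

Answer: 16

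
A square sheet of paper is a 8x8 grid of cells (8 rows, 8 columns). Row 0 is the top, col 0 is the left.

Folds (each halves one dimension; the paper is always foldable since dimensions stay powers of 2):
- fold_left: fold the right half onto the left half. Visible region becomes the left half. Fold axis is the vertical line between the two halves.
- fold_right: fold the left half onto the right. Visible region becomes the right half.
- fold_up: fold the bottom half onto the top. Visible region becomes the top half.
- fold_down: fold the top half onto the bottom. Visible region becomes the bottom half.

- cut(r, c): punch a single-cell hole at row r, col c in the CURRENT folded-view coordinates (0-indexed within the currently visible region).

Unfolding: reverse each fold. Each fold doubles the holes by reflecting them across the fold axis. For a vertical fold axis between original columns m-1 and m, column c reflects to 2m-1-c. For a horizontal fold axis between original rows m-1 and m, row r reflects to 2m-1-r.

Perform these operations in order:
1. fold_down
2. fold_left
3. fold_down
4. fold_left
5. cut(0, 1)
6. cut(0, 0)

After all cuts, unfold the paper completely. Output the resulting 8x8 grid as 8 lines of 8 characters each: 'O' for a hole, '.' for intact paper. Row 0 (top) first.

Answer: ........
OOOOOOOO
OOOOOOOO
........
........
OOOOOOOO
OOOOOOOO
........

Derivation:
Op 1 fold_down: fold axis h@4; visible region now rows[4,8) x cols[0,8) = 4x8
Op 2 fold_left: fold axis v@4; visible region now rows[4,8) x cols[0,4) = 4x4
Op 3 fold_down: fold axis h@6; visible region now rows[6,8) x cols[0,4) = 2x4
Op 4 fold_left: fold axis v@2; visible region now rows[6,8) x cols[0,2) = 2x2
Op 5 cut(0, 1): punch at orig (6,1); cuts so far [(6, 1)]; region rows[6,8) x cols[0,2) = 2x2
Op 6 cut(0, 0): punch at orig (6,0); cuts so far [(6, 0), (6, 1)]; region rows[6,8) x cols[0,2) = 2x2
Unfold 1 (reflect across v@2): 4 holes -> [(6, 0), (6, 1), (6, 2), (6, 3)]
Unfold 2 (reflect across h@6): 8 holes -> [(5, 0), (5, 1), (5, 2), (5, 3), (6, 0), (6, 1), (6, 2), (6, 3)]
Unfold 3 (reflect across v@4): 16 holes -> [(5, 0), (5, 1), (5, 2), (5, 3), (5, 4), (5, 5), (5, 6), (5, 7), (6, 0), (6, 1), (6, 2), (6, 3), (6, 4), (6, 5), (6, 6), (6, 7)]
Unfold 4 (reflect across h@4): 32 holes -> [(1, 0), (1, 1), (1, 2), (1, 3), (1, 4), (1, 5), (1, 6), (1, 7), (2, 0), (2, 1), (2, 2), (2, 3), (2, 4), (2, 5), (2, 6), (2, 7), (5, 0), (5, 1), (5, 2), (5, 3), (5, 4), (5, 5), (5, 6), (5, 7), (6, 0), (6, 1), (6, 2), (6, 3), (6, 4), (6, 5), (6, 6), (6, 7)]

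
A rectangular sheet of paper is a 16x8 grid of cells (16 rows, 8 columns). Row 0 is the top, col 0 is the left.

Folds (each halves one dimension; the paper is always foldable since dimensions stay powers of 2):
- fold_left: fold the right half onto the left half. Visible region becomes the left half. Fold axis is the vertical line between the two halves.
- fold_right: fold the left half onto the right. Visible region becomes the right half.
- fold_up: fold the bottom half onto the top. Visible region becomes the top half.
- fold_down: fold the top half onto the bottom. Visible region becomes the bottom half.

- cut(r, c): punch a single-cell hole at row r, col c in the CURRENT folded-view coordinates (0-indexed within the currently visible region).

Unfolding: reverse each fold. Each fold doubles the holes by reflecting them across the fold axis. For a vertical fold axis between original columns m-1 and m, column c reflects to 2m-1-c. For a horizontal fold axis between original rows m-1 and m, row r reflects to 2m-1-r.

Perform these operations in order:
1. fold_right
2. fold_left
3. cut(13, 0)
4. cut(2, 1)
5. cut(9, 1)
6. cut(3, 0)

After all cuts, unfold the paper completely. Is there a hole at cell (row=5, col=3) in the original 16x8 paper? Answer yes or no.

Answer: no

Derivation:
Op 1 fold_right: fold axis v@4; visible region now rows[0,16) x cols[4,8) = 16x4
Op 2 fold_left: fold axis v@6; visible region now rows[0,16) x cols[4,6) = 16x2
Op 3 cut(13, 0): punch at orig (13,4); cuts so far [(13, 4)]; region rows[0,16) x cols[4,6) = 16x2
Op 4 cut(2, 1): punch at orig (2,5); cuts so far [(2, 5), (13, 4)]; region rows[0,16) x cols[4,6) = 16x2
Op 5 cut(9, 1): punch at orig (9,5); cuts so far [(2, 5), (9, 5), (13, 4)]; region rows[0,16) x cols[4,6) = 16x2
Op 6 cut(3, 0): punch at orig (3,4); cuts so far [(2, 5), (3, 4), (9, 5), (13, 4)]; region rows[0,16) x cols[4,6) = 16x2
Unfold 1 (reflect across v@6): 8 holes -> [(2, 5), (2, 6), (3, 4), (3, 7), (9, 5), (9, 6), (13, 4), (13, 7)]
Unfold 2 (reflect across v@4): 16 holes -> [(2, 1), (2, 2), (2, 5), (2, 6), (3, 0), (3, 3), (3, 4), (3, 7), (9, 1), (9, 2), (9, 5), (9, 6), (13, 0), (13, 3), (13, 4), (13, 7)]
Holes: [(2, 1), (2, 2), (2, 5), (2, 6), (3, 0), (3, 3), (3, 4), (3, 7), (9, 1), (9, 2), (9, 5), (9, 6), (13, 0), (13, 3), (13, 4), (13, 7)]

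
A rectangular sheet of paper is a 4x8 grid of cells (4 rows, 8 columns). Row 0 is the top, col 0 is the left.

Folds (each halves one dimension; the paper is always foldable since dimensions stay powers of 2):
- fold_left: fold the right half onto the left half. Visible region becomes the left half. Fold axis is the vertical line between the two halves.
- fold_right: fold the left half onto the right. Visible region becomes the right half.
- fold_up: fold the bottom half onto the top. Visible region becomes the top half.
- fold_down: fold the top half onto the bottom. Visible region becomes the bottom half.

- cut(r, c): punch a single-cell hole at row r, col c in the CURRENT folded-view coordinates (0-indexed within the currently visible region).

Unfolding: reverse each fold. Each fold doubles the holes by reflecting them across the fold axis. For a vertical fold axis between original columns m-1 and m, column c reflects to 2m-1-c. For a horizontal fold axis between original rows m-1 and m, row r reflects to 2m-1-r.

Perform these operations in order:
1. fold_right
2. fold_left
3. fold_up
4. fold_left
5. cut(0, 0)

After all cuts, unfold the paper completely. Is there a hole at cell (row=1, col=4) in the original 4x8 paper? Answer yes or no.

Answer: no

Derivation:
Op 1 fold_right: fold axis v@4; visible region now rows[0,4) x cols[4,8) = 4x4
Op 2 fold_left: fold axis v@6; visible region now rows[0,4) x cols[4,6) = 4x2
Op 3 fold_up: fold axis h@2; visible region now rows[0,2) x cols[4,6) = 2x2
Op 4 fold_left: fold axis v@5; visible region now rows[0,2) x cols[4,5) = 2x1
Op 5 cut(0, 0): punch at orig (0,4); cuts so far [(0, 4)]; region rows[0,2) x cols[4,5) = 2x1
Unfold 1 (reflect across v@5): 2 holes -> [(0, 4), (0, 5)]
Unfold 2 (reflect across h@2): 4 holes -> [(0, 4), (0, 5), (3, 4), (3, 5)]
Unfold 3 (reflect across v@6): 8 holes -> [(0, 4), (0, 5), (0, 6), (0, 7), (3, 4), (3, 5), (3, 6), (3, 7)]
Unfold 4 (reflect across v@4): 16 holes -> [(0, 0), (0, 1), (0, 2), (0, 3), (0, 4), (0, 5), (0, 6), (0, 7), (3, 0), (3, 1), (3, 2), (3, 3), (3, 4), (3, 5), (3, 6), (3, 7)]
Holes: [(0, 0), (0, 1), (0, 2), (0, 3), (0, 4), (0, 5), (0, 6), (0, 7), (3, 0), (3, 1), (3, 2), (3, 3), (3, 4), (3, 5), (3, 6), (3, 7)]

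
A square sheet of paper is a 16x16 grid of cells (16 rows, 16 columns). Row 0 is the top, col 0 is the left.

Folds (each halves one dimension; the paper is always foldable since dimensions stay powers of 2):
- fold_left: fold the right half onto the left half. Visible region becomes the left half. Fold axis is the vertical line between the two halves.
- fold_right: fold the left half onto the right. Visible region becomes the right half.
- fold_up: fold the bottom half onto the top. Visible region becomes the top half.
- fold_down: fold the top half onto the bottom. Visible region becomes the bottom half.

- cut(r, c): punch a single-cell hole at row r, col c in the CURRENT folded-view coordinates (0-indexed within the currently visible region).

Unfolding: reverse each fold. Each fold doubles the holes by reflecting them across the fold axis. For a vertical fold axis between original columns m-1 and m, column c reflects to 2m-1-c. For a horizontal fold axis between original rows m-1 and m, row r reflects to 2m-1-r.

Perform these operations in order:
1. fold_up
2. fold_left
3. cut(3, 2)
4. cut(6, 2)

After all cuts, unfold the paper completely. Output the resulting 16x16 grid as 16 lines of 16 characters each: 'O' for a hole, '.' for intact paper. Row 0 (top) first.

Answer: ................
................
................
..O..........O..
................
................
..O..........O..
................
................
..O..........O..
................
................
..O..........O..
................
................
................

Derivation:
Op 1 fold_up: fold axis h@8; visible region now rows[0,8) x cols[0,16) = 8x16
Op 2 fold_left: fold axis v@8; visible region now rows[0,8) x cols[0,8) = 8x8
Op 3 cut(3, 2): punch at orig (3,2); cuts so far [(3, 2)]; region rows[0,8) x cols[0,8) = 8x8
Op 4 cut(6, 2): punch at orig (6,2); cuts so far [(3, 2), (6, 2)]; region rows[0,8) x cols[0,8) = 8x8
Unfold 1 (reflect across v@8): 4 holes -> [(3, 2), (3, 13), (6, 2), (6, 13)]
Unfold 2 (reflect across h@8): 8 holes -> [(3, 2), (3, 13), (6, 2), (6, 13), (9, 2), (9, 13), (12, 2), (12, 13)]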